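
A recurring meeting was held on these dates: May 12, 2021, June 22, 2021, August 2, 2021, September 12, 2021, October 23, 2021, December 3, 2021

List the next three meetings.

January 13, 2022; February 23, 2022; April 5, 2022

Every event comes 41 days after the last (41, 41, 41, 41, 41).
December 3, 2021 + 41 days = January 13, 2022.
January 13, 2022 + 41 days = February 23, 2022.
February 23, 2022 + 41 days = April 5, 2022.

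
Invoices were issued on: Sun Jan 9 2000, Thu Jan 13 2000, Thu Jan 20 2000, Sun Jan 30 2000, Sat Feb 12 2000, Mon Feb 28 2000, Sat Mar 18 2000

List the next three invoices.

Gaps: 4, 7, 10, 13, 16, 19 days — each gap is 3 larger than the previous one.
Next gap: 22 days. Sat Mar 18 2000 + 22 days = Sun Apr 9 2000.
Next gap: 25 days. Sun Apr 9 2000 + 25 days = Thu May 4 2000.
Next gap: 28 days. Thu May 4 2000 + 28 days = Thu Jun 1 2000.

Sun Apr 9 2000, Thu May 4 2000, Thu Jun 1 2000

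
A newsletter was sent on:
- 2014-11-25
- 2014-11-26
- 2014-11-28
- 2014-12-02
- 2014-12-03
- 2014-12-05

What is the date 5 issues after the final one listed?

2014-12-17

The gap pattern 1, 2, 4, 1, 2 repeats every 3 events.
These are the Tuesdays, Wednesdays and Fridays of each week.
The following Tuesday is 2014-12-09.
The following Wednesday is 2014-12-10.
Next Friday: 2014-12-12.
Next Tuesday: 2014-12-16.
Next Wednesday: 2014-12-17.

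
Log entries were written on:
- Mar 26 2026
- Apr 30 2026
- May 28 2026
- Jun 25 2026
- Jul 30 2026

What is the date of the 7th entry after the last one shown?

Every date is a Thursday; gaps 35, 28, 28, 35 days.
Each is the last Thursday of its month (at least one falls on the 29th or later, ruling out '4th Thursday').
August 2026 ends with Thursday Aug 27 2026.
September 2026 ends with Thursday Sep 24 2026.
Last Thursday of October 2026: Oct 29 2026.
November 2026 ends with Thursday Nov 26 2026.
Last Thursday of December 2026: Dec 31 2026.
January 2027 ends with Thursday Jan 28 2027.
Last Thursday of February 2027: Feb 25 2027.

Feb 25 2027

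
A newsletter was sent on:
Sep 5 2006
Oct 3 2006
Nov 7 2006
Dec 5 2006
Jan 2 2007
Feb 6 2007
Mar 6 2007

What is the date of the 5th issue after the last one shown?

All dates are Tuesdays, 28, 35, 28, 28, 35, 28 days apart.
Specifically, the 1st Tuesday of each month.
1st Tuesday of April 2007: Apr 3 2007.
1st Tuesday of May 2007: May 1 2007.
June 2007 — 1st Tuesday is Jun 5 2007.
July 2007 — 1st Tuesday is Jul 3 2007.
August 2007 — 1st Tuesday is Aug 7 2007.

Aug 7 2007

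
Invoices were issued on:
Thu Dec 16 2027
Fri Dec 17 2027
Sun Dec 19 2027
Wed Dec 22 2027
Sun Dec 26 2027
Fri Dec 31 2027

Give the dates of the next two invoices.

Gaps: 1, 2, 3, 4, 5 days — each gap is 1 larger than the previous one.
Next gap: 6 days. Fri Dec 31 2027 + 6 days = Thu Jan 6 2028.
Next gap: 7 days. Thu Jan 6 2028 + 7 days = Thu Jan 13 2028.

Thu Jan 6 2028, Thu Jan 13 2028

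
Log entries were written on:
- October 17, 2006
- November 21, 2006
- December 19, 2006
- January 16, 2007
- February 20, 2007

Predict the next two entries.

All dates are Tuesdays, 35, 28, 28, 35 days apart.
Specifically, the 3rd Tuesday of each month.
March 2007 — 3rd Tuesday is March 20, 2007.
April 2007 — 3rd Tuesday is April 17, 2007.

March 20, 2007; April 17, 2007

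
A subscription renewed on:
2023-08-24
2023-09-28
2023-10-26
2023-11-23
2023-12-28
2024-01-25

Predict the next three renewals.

Gaps: 35, 28, 28, 35, 28 days — a mix of 28 and 35. Every date is a Thursday.
Each is the 4th Thursday of its month.
4th Thursday of February 2024: 2024-02-22.
March 2024 — 4th Thursday is 2024-03-28.
4th Thursday of April 2024: 2024-04-25.

2024-02-22, 2024-03-28, 2024-04-25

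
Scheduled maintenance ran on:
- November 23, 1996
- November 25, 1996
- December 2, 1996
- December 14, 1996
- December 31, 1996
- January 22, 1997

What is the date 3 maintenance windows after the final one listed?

April 28, 1997

Intervals are 2, 7, 12, 17, 22 days — an arithmetic progression with common difference 5.
Next gap: 27 days. January 22, 1997 + 27 days = February 18, 1997.
Next gap: 32 days. February 18, 1997 + 32 days = March 22, 1997.
Next gap: 37 days. March 22, 1997 + 37 days = April 28, 1997.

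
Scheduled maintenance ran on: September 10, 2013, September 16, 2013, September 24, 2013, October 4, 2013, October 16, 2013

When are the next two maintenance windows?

Intervals are 6, 8, 10, 12 days — an arithmetic progression with common difference 2.
Next gap: 14 days. October 16, 2013 + 14 days = October 30, 2013.
Next gap: 16 days. October 30, 2013 + 16 days = November 15, 2013.

October 30, 2013; November 15, 2013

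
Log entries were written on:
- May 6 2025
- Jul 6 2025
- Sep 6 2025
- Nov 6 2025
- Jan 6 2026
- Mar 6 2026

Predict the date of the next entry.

May 6 2026

Each date is the 6th; the gaps (61, 62, 61, 61, 59) track the month lengths.
The rule is the 6th of every 2 months.
May 2026: May 6 2026.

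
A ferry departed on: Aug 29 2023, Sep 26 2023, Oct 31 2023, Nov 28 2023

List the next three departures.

Dec 26 2023, Jan 30 2024, Feb 27 2024

Every date is a Tuesday; gaps 28, 35, 28 days.
Each is the last Tuesday of its month (at least one falls on the 29th or later, ruling out '4th Tuesday').
December 2023 ends with Tuesday Dec 26 2023.
Last Tuesday of January 2024: Jan 30 2024.
Last Tuesday of February 2024: Feb 27 2024.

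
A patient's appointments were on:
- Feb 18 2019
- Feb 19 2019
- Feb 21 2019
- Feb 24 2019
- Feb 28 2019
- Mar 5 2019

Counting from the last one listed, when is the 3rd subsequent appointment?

Intervals are 1, 2, 3, 4, 5 days — an arithmetic progression with common difference 1.
Next gap: 6 days. Mar 5 2019 + 6 days = Mar 11 2019.
Next gap: 7 days. Mar 11 2019 + 7 days = Mar 18 2019.
Next gap: 8 days. Mar 18 2019 + 8 days = Mar 26 2019.

Mar 26 2019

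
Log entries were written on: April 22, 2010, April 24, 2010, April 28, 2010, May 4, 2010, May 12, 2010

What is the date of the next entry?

The spacing grows by 2 each time: 2, 4, 6, 8 days.
Next gap: 10 days. May 12, 2010 + 10 days = May 22, 2010.

May 22, 2010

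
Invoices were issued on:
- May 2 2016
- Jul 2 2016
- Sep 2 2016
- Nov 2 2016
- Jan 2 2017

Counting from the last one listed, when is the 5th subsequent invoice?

Gaps: 61, 62, 61, 61 days — not constant. Every event is on the 2nd of the month.
Pattern: the 2nd of every 2 months.
Next: March 2017 → Mar 2 2017.
May 2017: May 2 2017.
Next: July 2017 → Jul 2 2017.
Next: September 2017 → Sep 2 2017.
November 2017: Nov 2 2017.

Nov 2 2017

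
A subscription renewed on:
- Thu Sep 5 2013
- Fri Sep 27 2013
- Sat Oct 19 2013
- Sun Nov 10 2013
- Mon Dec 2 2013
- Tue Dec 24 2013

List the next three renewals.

The spacing is 22, 22, 22, 22, 22 days — always 22 days.
Tue Dec 24 2013 + 22 days = Wed Jan 15 2014.
Wed Jan 15 2014 + 22 days = Thu Feb 6 2014.
Thu Feb 6 2014 + 22 days = Fri Feb 28 2014.

Wed Jan 15 2014, Thu Feb 6 2014, Fri Feb 28 2014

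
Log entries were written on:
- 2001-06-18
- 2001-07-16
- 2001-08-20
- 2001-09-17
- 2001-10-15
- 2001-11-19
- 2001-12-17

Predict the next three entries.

2002-01-21, 2002-02-18, 2002-03-18

Gaps: 28, 35, 28, 28, 35, 28 days — a mix of 28 and 35. Every date is a Monday.
Each is the 3rd Monday of its month.
3rd Monday of January 2002: 2002-01-21.
February 2002 — 3rd Monday is 2002-02-18.
March 2002 — 3rd Monday is 2002-03-18.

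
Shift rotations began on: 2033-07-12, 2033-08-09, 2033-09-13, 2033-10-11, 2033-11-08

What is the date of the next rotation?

Gaps: 28, 35, 28, 28 days — a mix of 28 and 35. Every date is a Tuesday.
Each is the 2nd Tuesday of its month.
2nd Tuesday of December 2033: 2033-12-13.

2033-12-13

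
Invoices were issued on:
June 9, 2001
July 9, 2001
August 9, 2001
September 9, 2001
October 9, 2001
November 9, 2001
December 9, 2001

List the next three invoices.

Each date is the 9th; the gaps (30, 31, 31, 30, 31, 30) track the month lengths.
The rule is the 9th of each month.
January 2002: January 9, 2002.
February 2002: February 9, 2002.
March 2002: March 9, 2002.

January 9, 2002; February 9, 2002; March 9, 2002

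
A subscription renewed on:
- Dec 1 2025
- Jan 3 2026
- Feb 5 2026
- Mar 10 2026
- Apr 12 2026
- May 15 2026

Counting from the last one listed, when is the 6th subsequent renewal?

Gaps between consecutive events: 33, 33, 33, 33, 33 days — a constant 33-day interval.
May 15 2026 + 33 days = Jun 17 2026.
Jun 17 2026 + 33 days = Jul 20 2026.
Jul 20 2026 + 33 days = Aug 22 2026.
Aug 22 2026 + 33 days = Sep 24 2026.
Sep 24 2026 + 33 days = Oct 27 2026.
Oct 27 2026 + 33 days = Nov 29 2026.

Nov 29 2026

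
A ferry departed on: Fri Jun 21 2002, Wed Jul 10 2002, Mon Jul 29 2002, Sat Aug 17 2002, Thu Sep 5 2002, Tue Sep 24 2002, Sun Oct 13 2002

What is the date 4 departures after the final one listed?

Sat Dec 28 2002

Gaps between consecutive events: 19, 19, 19, 19, 19, 19 days — a constant 19-day interval.
Sun Oct 13 2002 + 19 days = Fri Nov 1 2002.
Fri Nov 1 2002 + 19 days = Wed Nov 20 2002.
Wed Nov 20 2002 + 19 days = Mon Dec 9 2002.
Mon Dec 9 2002 + 19 days = Sat Dec 28 2002.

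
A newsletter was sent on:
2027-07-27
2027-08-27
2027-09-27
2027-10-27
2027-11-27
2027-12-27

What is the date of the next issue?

2028-01-27

Each date is the 27th; the gaps (31, 31, 30, 31, 30) track the month lengths.
The rule is the 27th of each month.
January 2028: 2028-01-27.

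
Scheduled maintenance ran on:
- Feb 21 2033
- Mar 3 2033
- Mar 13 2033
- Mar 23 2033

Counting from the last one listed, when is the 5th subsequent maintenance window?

May 12 2033

Every event comes 10 days after the last (10, 10, 10).
Mar 23 2033 + 10 days = Apr 2 2033.
Apr 2 2033 + 10 days = Apr 12 2033.
Apr 12 2033 + 10 days = Apr 22 2033.
Apr 22 2033 + 10 days = May 2 2033.
May 2 2033 + 10 days = May 12 2033.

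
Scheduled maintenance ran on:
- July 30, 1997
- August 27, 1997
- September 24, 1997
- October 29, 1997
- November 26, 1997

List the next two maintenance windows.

These are Wednesdays with 28, 28, 35, 28-day gaps.
Each is the final Wednesday of its month — July 30, 1997 is past the 28th, so '4th Wednesday' doesn't fit.
Last Wednesday of December 1997: December 31, 1997.
Last Wednesday of January 1998: January 28, 1998.

December 31, 1997; January 28, 1998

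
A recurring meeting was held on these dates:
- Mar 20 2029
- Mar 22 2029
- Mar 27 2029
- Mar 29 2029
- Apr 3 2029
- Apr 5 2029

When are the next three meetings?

Apr 10 2029, Apr 12 2029, Apr 17 2029

The gap pattern 2, 5, 2, 5, 2 repeats every 2 events.
These are the Tuesdays and Thursdays of each week.
Next Tuesday: Apr 10 2029.
Next Thursday: Apr 12 2029.
The following Tuesday is Apr 17 2029.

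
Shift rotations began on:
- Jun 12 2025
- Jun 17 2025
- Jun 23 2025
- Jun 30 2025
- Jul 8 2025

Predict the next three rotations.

Jul 17 2025, Jul 27 2025, Aug 7 2025

Gaps: 5, 6, 7, 8 days — each gap is 1 larger than the previous one.
Next gap: 9 days. Jul 8 2025 + 9 days = Jul 17 2025.
Next gap: 10 days. Jul 17 2025 + 10 days = Jul 27 2025.
Next gap: 11 days. Jul 27 2025 + 11 days = Aug 7 2025.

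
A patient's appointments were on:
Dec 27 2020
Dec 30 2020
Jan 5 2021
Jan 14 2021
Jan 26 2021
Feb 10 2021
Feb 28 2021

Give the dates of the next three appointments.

Mar 21 2021, Apr 14 2021, May 11 2021

The spacing grows by 3 each time: 3, 6, 9, 12, 15, 18 days.
Next gap: 21 days. Feb 28 2021 + 21 days = Mar 21 2021.
Next gap: 24 days. Mar 21 2021 + 24 days = Apr 14 2021.
Next gap: 27 days. Apr 14 2021 + 27 days = May 11 2021.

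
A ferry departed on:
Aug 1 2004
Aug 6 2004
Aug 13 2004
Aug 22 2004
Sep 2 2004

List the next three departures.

Sep 15 2004, Sep 30 2004, Oct 17 2004

Gaps: 5, 7, 9, 11 days — each gap is 2 larger than the previous one.
Next gap: 13 days. Sep 2 2004 + 13 days = Sep 15 2004.
Next gap: 15 days. Sep 15 2004 + 15 days = Sep 30 2004.
Next gap: 17 days. Sep 30 2004 + 17 days = Oct 17 2004.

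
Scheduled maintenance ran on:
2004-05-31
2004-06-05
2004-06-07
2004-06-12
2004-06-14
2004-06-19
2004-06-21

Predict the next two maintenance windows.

Gaps: 5, 2, 5, 2, 5, 2 days — not constant, but cyclic with period 2.
The events fall on every Monday and Saturday.
The following Saturday is 2004-06-26.
Next Monday: 2004-06-28.

2004-06-26, 2004-06-28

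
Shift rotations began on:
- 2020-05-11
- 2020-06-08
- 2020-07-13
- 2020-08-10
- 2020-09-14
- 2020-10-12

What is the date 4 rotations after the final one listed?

2021-02-08

Gaps: 28, 35, 28, 35, 28 days — a mix of 28 and 35. Every date is a Monday.
Each is the 2nd Monday of its month.
November 2020 — 2nd Monday is 2020-11-09.
2nd Monday of December 2020: 2020-12-14.
January 2021 — 2nd Monday is 2021-01-11.
February 2021 — 2nd Monday is 2021-02-08.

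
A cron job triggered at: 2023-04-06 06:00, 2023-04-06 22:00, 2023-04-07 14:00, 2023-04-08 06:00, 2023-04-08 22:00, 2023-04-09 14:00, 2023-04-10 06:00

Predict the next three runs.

2023-04-10 22:00, 2023-04-11 14:00, 2023-04-12 06:00

The interval is a steady 16 hours (16, 16, 16, 16, 16, 16).
2023-04-10 06:00 + 16 h = 2023-04-10 22:00.
2023-04-10 22:00 + 16 h = 2023-04-11 14:00.
2023-04-11 14:00 + 16 h = 2023-04-12 06:00.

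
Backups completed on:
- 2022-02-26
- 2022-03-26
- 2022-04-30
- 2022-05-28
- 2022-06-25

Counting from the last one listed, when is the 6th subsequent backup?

2022-12-31

All Saturdays; the gaps (28, 35, 28, 28) vary with month length.
This is the last Saturday of each month.
July 2022 ends with Saturday 2022-07-30.
Last Saturday of August 2022: 2022-08-27.
Last Saturday of September 2022: 2022-09-24.
Last Saturday of October 2022: 2022-10-29.
November 2022 ends with Saturday 2022-11-26.
December 2022 ends with Saturday 2022-12-31.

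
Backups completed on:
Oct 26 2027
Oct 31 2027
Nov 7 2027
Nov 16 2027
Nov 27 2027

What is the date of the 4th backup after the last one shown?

Gaps: 5, 7, 9, 11 days — each gap is 2 larger than the previous one.
Next gap: 13 days. Nov 27 2027 + 13 days = Dec 10 2027.
Next gap: 15 days. Dec 10 2027 + 15 days = Dec 25 2027.
Next gap: 17 days. Dec 25 2027 + 17 days = Jan 11 2028.
Next gap: 19 days. Jan 11 2028 + 19 days = Jan 30 2028.

Jan 30 2028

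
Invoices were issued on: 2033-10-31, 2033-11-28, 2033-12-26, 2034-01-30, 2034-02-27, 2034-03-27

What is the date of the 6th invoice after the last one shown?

2034-09-25

Every date is a Monday; gaps 28, 28, 35, 28, 28 days.
Each is the last Monday of its month (at least one falls on the 29th or later, ruling out '4th Monday').
April 2034 ends with Monday 2034-04-24.
Last Monday of May 2034: 2034-05-29.
June 2034 ends with Monday 2034-06-26.
Last Monday of July 2034: 2034-07-31.
Last Monday of August 2034: 2034-08-28.
Last Monday of September 2034: 2034-09-25.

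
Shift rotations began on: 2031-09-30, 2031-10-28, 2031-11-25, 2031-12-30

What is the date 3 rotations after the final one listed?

These are Tuesdays with 28, 28, 35-day gaps.
Each is the final Tuesday of its month — 2031-09-30 is past the 28th, so '4th Tuesday' doesn't fit.
January 2032 ends with Tuesday 2032-01-27.
Last Tuesday of February 2032: 2032-02-24.
Last Tuesday of March 2032: 2032-03-30.

2032-03-30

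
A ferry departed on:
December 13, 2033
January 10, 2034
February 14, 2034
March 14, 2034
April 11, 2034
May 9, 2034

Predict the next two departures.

These are Tuesdays at 28- or 35-day spacing (28, 35, 28, 28, 28).
The pattern: 2nd Tuesday of the month.
2nd Tuesday of June 2034: June 13, 2034.
2nd Tuesday of July 2034: July 11, 2034.

June 13, 2034; July 11, 2034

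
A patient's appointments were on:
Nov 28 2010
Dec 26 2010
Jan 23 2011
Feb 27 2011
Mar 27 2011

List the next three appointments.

Apr 24 2011, May 22 2011, Jun 26 2011

All dates are Sundays, 28, 28, 35, 28 days apart.
Specifically, the 4th Sunday of each month.
4th Sunday of April 2011: Apr 24 2011.
May 2011 — 4th Sunday is May 22 2011.
4th Sunday of June 2011: Jun 26 2011.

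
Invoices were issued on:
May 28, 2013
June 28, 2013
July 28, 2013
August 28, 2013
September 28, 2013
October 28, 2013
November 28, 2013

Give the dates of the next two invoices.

Gaps: 31, 30, 31, 31, 30, 31 days — not constant. Every event is on the 28th of the month.
Pattern: the 28th of each month.
Next: December 2013 → December 28, 2013.
January 2014: January 28, 2014.

December 28, 2013; January 28, 2014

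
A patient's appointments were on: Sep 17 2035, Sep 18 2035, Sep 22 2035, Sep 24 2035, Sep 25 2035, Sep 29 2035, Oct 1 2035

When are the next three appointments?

The gap pattern 1, 4, 2, 1, 4, 2 repeats every 3 events.
These are the Mondays, Tuesdays and Saturdays of each week.
Next Tuesday: Oct 2 2035.
The following Saturday is Oct 6 2035.
Next Monday: Oct 8 2035.

Oct 2 2035, Oct 6 2035, Oct 8 2035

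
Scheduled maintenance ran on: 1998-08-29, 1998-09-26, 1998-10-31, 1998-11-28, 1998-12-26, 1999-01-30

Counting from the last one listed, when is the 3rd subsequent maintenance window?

Every date is a Saturday; gaps 28, 35, 28, 28, 35 days.
Each is the last Saturday of its month (at least one falls on the 29th or later, ruling out '4th Saturday').
February 1999 ends with Saturday 1999-02-27.
March 1999 ends with Saturday 1999-03-27.
April 1999 ends with Saturday 1999-04-24.

1999-04-24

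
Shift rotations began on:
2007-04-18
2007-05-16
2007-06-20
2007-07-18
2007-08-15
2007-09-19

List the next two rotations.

These are Wednesdays at 28- or 35-day spacing (28, 35, 28, 28, 35).
The pattern: 3rd Wednesday of the month.
October 2007 — 3rd Wednesday is 2007-10-17.
3rd Wednesday of November 2007: 2007-11-21.

2007-10-17, 2007-11-21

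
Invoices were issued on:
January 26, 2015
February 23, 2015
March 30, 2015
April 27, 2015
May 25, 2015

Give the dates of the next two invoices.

June 29, 2015; July 27, 2015

All Mondays; the gaps (28, 35, 28, 28) vary with month length.
This is the last Monday of each month.
June 2015 ends with Monday June 29, 2015.
July 2015 ends with Monday July 27, 2015.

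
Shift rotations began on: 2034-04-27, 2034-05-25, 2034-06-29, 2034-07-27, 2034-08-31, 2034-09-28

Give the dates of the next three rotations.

2034-10-26, 2034-11-30, 2034-12-28

These are Thursdays with 28, 35, 28, 35, 28-day gaps.
Each is the final Thursday of its month — 2034-06-29 is past the 28th, so '4th Thursday' doesn't fit.
October 2034 ends with Thursday 2034-10-26.
Last Thursday of November 2034: 2034-11-30.
December 2034 ends with Thursday 2034-12-28.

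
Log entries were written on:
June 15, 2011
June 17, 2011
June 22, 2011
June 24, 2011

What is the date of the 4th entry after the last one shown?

The gap pattern 2, 5, 2 repeats every 2 events.
These are the Wednesdays and Fridays of each week.
The following Wednesday is June 29, 2011.
The following Friday is July 1, 2011.
The following Wednesday is July 6, 2011.
Next Friday: July 8, 2011.

July 8, 2011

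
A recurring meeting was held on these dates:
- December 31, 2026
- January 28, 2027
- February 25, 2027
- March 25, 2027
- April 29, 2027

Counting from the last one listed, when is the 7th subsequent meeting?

All Thursdays; the gaps (28, 28, 28, 35) vary with month length.
This is the last Thursday of each month.
Last Thursday of May 2027: May 27, 2027.
Last Thursday of June 2027: June 24, 2027.
Last Thursday of July 2027: July 29, 2027.
Last Thursday of August 2027: August 26, 2027.
September 2027 ends with Thursday September 30, 2027.
Last Thursday of October 2027: October 28, 2027.
November 2027 ends with Thursday November 25, 2027.

November 25, 2027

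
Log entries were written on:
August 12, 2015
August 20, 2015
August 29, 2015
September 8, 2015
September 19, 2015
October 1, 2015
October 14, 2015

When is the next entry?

October 28, 2015

Gaps: 8, 9, 10, 11, 12, 13 days — each gap is 1 larger than the previous one.
Next gap: 14 days. October 14, 2015 + 14 days = October 28, 2015.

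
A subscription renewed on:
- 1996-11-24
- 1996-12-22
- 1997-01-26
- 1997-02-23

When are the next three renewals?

1997-03-23, 1997-04-27, 1997-05-25

Gaps: 28, 35, 28 days — a mix of 28 and 35. Every date is a Sunday.
Each is the 4th Sunday of its month.
4th Sunday of March 1997: 1997-03-23.
4th Sunday of April 1997: 1997-04-27.
4th Sunday of May 1997: 1997-05-25.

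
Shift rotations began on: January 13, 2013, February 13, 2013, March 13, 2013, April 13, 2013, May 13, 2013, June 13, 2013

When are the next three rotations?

July 13, 2013; August 13, 2013; September 13, 2013

Gaps: 31, 28, 31, 30, 31 days — not constant. Every event is on the 13th of the month.
Pattern: the 13th of each month.
July 2013: July 13, 2013.
August 2013: August 13, 2013.
September 2013: September 13, 2013.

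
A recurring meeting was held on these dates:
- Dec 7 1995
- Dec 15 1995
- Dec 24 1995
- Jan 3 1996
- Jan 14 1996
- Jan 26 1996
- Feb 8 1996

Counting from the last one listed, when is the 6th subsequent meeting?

May 17 1996

Intervals are 8, 9, 10, 11, 12, 13 days — an arithmetic progression with common difference 1.
Next gap: 14 days. Feb 8 1996 + 14 days = Feb 22 1996.
Next gap: 15 days. Feb 22 1996 + 15 days = Mar 8 1996.
Next gap: 16 days. Mar 8 1996 + 16 days = Mar 24 1996.
Next gap: 17 days. Mar 24 1996 + 17 days = Apr 10 1996.
Next gap: 18 days. Apr 10 1996 + 18 days = Apr 28 1996.
Next gap: 19 days. Apr 28 1996 + 19 days = May 17 1996.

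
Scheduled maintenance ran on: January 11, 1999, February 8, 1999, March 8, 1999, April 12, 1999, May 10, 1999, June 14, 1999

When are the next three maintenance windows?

These are Mondays at 28- or 35-day spacing (28, 28, 35, 28, 35).
The pattern: 2nd Monday of the month.
2nd Monday of July 1999: July 12, 1999.
August 1999 — 2nd Monday is August 9, 1999.
September 1999 — 2nd Monday is September 13, 1999.

July 12, 1999; August 9, 1999; September 13, 1999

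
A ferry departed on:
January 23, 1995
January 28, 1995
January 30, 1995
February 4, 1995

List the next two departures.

February 6, 1995; February 11, 1995

The gap pattern 5, 2, 5 repeats every 2 events.
These are the Mondays and Saturdays of each week.
Next Monday: February 6, 1995.
The following Saturday is February 11, 1995.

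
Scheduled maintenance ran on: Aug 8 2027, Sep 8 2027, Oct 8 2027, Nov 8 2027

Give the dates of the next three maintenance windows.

Gaps: 31, 30, 31 days — not constant. Every event is on the 8th of the month.
Pattern: the 8th of each month.
Next: December 2027 → Dec 8 2027.
January 2028: Jan 8 2028.
February 2028: Feb 8 2028.

Dec 8 2027, Jan 8 2028, Feb 8 2028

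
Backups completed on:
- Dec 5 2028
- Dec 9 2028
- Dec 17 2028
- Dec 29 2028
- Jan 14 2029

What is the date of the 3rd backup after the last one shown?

Mar 27 2029

The spacing grows by 4 each time: 4, 8, 12, 16 days.
Next gap: 20 days. Jan 14 2029 + 20 days = Feb 3 2029.
Next gap: 24 days. Feb 3 2029 + 24 days = Feb 27 2029.
Next gap: 28 days. Feb 27 2029 + 28 days = Mar 27 2029.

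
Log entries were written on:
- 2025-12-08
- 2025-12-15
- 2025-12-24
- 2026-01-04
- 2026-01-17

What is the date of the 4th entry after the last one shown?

Gaps: 7, 9, 11, 13 days — each gap is 2 larger than the previous one.
Next gap: 15 days. 2026-01-17 + 15 days = 2026-02-01.
Next gap: 17 days. 2026-02-01 + 17 days = 2026-02-18.
Next gap: 19 days. 2026-02-18 + 19 days = 2026-03-09.
Next gap: 21 days. 2026-03-09 + 21 days = 2026-03-30.

2026-03-30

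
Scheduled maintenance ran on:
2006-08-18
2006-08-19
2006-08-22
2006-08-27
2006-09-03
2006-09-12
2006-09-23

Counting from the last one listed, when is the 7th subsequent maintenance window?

2007-02-03

The spacing grows by 2 each time: 1, 3, 5, 7, 9, 11 days.
Next gap: 13 days. 2006-09-23 + 13 days = 2006-10-06.
Next gap: 15 days. 2006-10-06 + 15 days = 2006-10-21.
Next gap: 17 days. 2006-10-21 + 17 days = 2006-11-07.
Next gap: 19 days. 2006-11-07 + 19 days = 2006-11-26.
Next gap: 21 days. 2006-11-26 + 21 days = 2006-12-17.
Next gap: 23 days. 2006-12-17 + 23 days = 2007-01-09.
Next gap: 25 days. 2007-01-09 + 25 days = 2007-02-03.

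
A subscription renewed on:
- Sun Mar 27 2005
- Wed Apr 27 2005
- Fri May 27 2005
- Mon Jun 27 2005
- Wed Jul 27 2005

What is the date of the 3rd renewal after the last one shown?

Gaps: 31, 30, 31, 30 days — not constant. Every event is on the 27th of the month.
Pattern: the 27th of each month.
August 2005: Sat Aug 27 2005.
September 2005: Tue Sep 27 2005.
October 2005: Thu Oct 27 2005.

Thu Oct 27 2005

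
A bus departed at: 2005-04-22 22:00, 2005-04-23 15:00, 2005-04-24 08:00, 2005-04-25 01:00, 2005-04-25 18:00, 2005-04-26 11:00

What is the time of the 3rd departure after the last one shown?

Spacing: 17, 17, 17, 17, 17 h — constant 17 h.
2005-04-26 11:00 + 17 h = 2005-04-27 04:00.
2005-04-27 04:00 + 17 h = 2005-04-27 21:00.
2005-04-27 21:00 + 17 h = 2005-04-28 14:00.

2005-04-28 14:00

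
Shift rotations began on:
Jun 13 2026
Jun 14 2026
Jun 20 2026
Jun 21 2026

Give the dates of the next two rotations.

Jun 27 2026, Jun 28 2026

The gap pattern 1, 6, 1 repeats every 2 events.
These are the Saturdays and Sundays of each week.
The following Saturday is Jun 27 2026.
Next Sunday: Jun 28 2026.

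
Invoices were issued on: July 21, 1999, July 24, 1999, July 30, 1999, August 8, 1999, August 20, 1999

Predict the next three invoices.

The spacing grows by 3 each time: 3, 6, 9, 12 days.
Next gap: 15 days. August 20, 1999 + 15 days = September 4, 1999.
Next gap: 18 days. September 4, 1999 + 18 days = September 22, 1999.
Next gap: 21 days. September 22, 1999 + 21 days = October 13, 1999.

September 4, 1999; September 22, 1999; October 13, 1999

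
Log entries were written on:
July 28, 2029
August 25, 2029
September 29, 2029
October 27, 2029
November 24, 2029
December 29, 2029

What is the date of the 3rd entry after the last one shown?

March 30, 2030

All Saturdays; the gaps (28, 35, 28, 28, 35) vary with month length.
This is the last Saturday of each month.
January 2030 ends with Saturday January 26, 2030.
Last Saturday of February 2030: February 23, 2030.
March 2030 ends with Saturday March 30, 2030.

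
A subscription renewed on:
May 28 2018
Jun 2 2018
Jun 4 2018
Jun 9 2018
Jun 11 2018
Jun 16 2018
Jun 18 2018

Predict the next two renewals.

Jun 23 2018, Jun 25 2018

The gap pattern 5, 2, 5, 2, 5, 2 repeats every 2 events.
These are the Mondays and Saturdays of each week.
Next Saturday: Jun 23 2018.
The following Monday is Jun 25 2018.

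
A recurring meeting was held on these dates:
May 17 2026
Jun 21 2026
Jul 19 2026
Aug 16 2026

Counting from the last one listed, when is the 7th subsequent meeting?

These are Sundays at 28- or 35-day spacing (35, 28, 28).
The pattern: 3rd Sunday of the month.
3rd Sunday of September 2026: Sep 20 2026.
3rd Sunday of October 2026: Oct 18 2026.
3rd Sunday of November 2026: Nov 15 2026.
December 2026 — 3rd Sunday is Dec 20 2026.
January 2027 — 3rd Sunday is Jan 17 2027.
3rd Sunday of February 2027: Feb 21 2027.
3rd Sunday of March 2027: Mar 21 2027.

Mar 21 2027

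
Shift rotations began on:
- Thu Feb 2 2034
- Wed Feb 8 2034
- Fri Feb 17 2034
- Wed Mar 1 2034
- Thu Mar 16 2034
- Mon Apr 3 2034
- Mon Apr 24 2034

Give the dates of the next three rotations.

Thu May 18 2034, Wed Jun 14 2034, Fri Jul 14 2034

Intervals are 6, 9, 12, 15, 18, 21 days — an arithmetic progression with common difference 3.
Next gap: 24 days. Mon Apr 24 2034 + 24 days = Thu May 18 2034.
Next gap: 27 days. Thu May 18 2034 + 27 days = Wed Jun 14 2034.
Next gap: 30 days. Wed Jun 14 2034 + 30 days = Fri Jul 14 2034.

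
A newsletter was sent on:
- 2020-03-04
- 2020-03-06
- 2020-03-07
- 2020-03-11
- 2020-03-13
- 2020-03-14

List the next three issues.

2020-03-18, 2020-03-20, 2020-03-21

The gap pattern 2, 1, 4, 2, 1 repeats every 3 events.
These are the Wednesdays, Fridays and Saturdays of each week.
Next Wednesday: 2020-03-18.
The following Friday is 2020-03-20.
The following Saturday is 2020-03-21.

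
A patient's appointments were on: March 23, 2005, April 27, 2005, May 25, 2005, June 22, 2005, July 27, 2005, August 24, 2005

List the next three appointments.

September 28, 2005; October 26, 2005; November 23, 2005

These are Wednesdays at 28- or 35-day spacing (35, 28, 28, 35, 28).
The pattern: 4th Wednesday of the month.
September 2005 — 4th Wednesday is September 28, 2005.
4th Wednesday of October 2005: October 26, 2005.
4th Wednesday of November 2005: November 23, 2005.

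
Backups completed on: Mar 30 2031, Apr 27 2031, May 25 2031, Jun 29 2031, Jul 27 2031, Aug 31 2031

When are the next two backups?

Sep 28 2031, Oct 26 2031

All Sundays; the gaps (28, 28, 35, 28, 35) vary with month length.
This is the last Sunday of each month.
Last Sunday of September 2031: Sep 28 2031.
Last Sunday of October 2031: Oct 26 2031.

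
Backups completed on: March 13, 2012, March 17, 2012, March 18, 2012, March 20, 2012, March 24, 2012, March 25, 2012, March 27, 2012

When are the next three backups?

The gap pattern 4, 1, 2, 4, 1, 2 repeats every 3 events.
These are the Tuesdays, Saturdays and Sundays of each week.
Next Saturday: March 31, 2012.
The following Sunday is April 1, 2012.
The following Tuesday is April 3, 2012.

March 31, 2012; April 1, 2012; April 3, 2012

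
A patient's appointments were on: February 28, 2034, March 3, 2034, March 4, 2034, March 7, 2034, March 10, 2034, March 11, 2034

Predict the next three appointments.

March 14, 2034; March 17, 2034; March 18, 2034

Gaps: 3, 1, 3, 3, 1 days — not constant, but cyclic with period 3.
The events fall on every Tuesday, Friday and Saturday.
The following Tuesday is March 14, 2034.
Next Friday: March 17, 2034.
Next Saturday: March 18, 2034.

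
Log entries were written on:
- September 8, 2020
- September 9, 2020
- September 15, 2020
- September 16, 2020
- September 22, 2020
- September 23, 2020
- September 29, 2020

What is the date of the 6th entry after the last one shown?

October 20, 2020

Gaps: 1, 6, 1, 6, 1, 6 days — not constant, but cyclic with period 2.
The events fall on every Tuesday and Wednesday.
Next Wednesday: September 30, 2020.
Next Tuesday: October 6, 2020.
The following Wednesday is October 7, 2020.
The following Tuesday is October 13, 2020.
The following Wednesday is October 14, 2020.
The following Tuesday is October 20, 2020.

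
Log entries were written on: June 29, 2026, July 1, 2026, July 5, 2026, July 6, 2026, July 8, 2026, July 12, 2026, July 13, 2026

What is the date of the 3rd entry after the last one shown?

July 20, 2026

The gap pattern 2, 4, 1, 2, 4, 1 repeats every 3 events.
These are the Mondays, Wednesdays and Sundays of each week.
The following Wednesday is July 15, 2026.
Next Sunday: July 19, 2026.
Next Monday: July 20, 2026.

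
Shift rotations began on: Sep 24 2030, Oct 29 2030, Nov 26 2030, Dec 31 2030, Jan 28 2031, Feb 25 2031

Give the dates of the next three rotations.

Mar 25 2031, Apr 29 2031, May 27 2031

Every date is a Tuesday; gaps 35, 28, 35, 28, 28 days.
Each is the last Tuesday of its month (at least one falls on the 29th or later, ruling out '4th Tuesday').
March 2031 ends with Tuesday Mar 25 2031.
Last Tuesday of April 2031: Apr 29 2031.
May 2031 ends with Tuesday May 27 2031.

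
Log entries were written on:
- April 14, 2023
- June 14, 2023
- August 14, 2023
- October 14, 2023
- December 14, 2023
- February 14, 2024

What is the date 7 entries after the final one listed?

April 14, 2025

The day-of-month is always 14 (61, 61, 61, 61, 62 days between events).
So this recurs on the 14th of every 2 months.
Next: April 2024 → April 14, 2024.
June 2024: June 14, 2024.
Next: August 2024 → August 14, 2024.
October 2024: October 14, 2024.
Next: December 2024 → December 14, 2024.
Next: February 2025 → February 14, 2025.
April 2025: April 14, 2025.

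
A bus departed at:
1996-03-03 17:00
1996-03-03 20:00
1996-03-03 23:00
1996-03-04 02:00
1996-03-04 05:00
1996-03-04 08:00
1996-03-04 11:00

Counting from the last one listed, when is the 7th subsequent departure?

The interval is a steady 3 hours (3, 3, 3, 3, 3, 3).
1996-03-04 11:00 + 3 h = 1996-03-04 14:00.
1996-03-04 14:00 + 3 h = 1996-03-04 17:00.
1996-03-04 17:00 + 3 h = 1996-03-04 20:00.
1996-03-04 20:00 + 3 h = 1996-03-04 23:00.
1996-03-04 23:00 + 3 h = 1996-03-05 02:00.
1996-03-05 02:00 + 3 h = 1996-03-05 05:00.
1996-03-05 05:00 + 3 h = 1996-03-05 08:00.

1996-03-05 08:00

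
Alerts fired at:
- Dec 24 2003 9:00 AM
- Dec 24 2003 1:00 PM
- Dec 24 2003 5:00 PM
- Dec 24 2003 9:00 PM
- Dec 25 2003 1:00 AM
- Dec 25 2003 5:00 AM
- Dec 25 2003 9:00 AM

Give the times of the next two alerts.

Spacing: 4, 4, 4, 4, 4, 4 h — constant 4 h.
Dec 25 2003 9:00 AM + 4 h = Dec 25 2003 1:00 PM.
Dec 25 2003 1:00 PM + 4 h = Dec 25 2003 5:00 PM.

Dec 25 2003 1:00 PM, Dec 25 2003 5:00 PM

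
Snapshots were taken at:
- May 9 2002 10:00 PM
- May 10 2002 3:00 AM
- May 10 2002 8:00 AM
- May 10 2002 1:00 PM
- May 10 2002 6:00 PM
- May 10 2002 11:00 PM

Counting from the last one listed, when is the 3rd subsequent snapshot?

The interval is a steady 5 hours (5, 5, 5, 5, 5).
May 10 2002 11:00 PM + 5 h = May 11 2002 4:00 AM.
May 11 2002 4:00 AM + 5 h = May 11 2002 9:00 AM.
May 11 2002 9:00 AM + 5 h = May 11 2002 2:00 PM.

May 11 2002 2:00 PM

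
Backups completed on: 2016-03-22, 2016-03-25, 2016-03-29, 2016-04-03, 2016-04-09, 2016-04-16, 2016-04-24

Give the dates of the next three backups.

Intervals are 3, 4, 5, 6, 7, 8 days — an arithmetic progression with common difference 1.
Next gap: 9 days. 2016-04-24 + 9 days = 2016-05-03.
Next gap: 10 days. 2016-05-03 + 10 days = 2016-05-13.
Next gap: 11 days. 2016-05-13 + 11 days = 2016-05-24.

2016-05-03, 2016-05-13, 2016-05-24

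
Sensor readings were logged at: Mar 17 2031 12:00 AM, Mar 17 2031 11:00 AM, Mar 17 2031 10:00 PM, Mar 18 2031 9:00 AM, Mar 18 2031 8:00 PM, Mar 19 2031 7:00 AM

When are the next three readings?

Mar 19 2031 6:00 PM, Mar 20 2031 5:00 AM, Mar 20 2031 4:00 PM

Gaps: 11, 11, 11, 11, 11 hours — each event is 11 hours after the previous one.
Mar 19 2031 7:00 AM + 11 h = Mar 19 2031 6:00 PM.
Mar 19 2031 6:00 PM + 11 h = Mar 20 2031 5:00 AM.
Mar 20 2031 5:00 AM + 11 h = Mar 20 2031 4:00 PM.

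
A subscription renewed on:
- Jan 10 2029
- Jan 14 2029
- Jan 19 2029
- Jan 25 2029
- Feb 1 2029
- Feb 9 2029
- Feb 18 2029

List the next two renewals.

Feb 28 2029, Mar 11 2029

Intervals are 4, 5, 6, 7, 8, 9 days — an arithmetic progression with common difference 1.
Next gap: 10 days. Feb 18 2029 + 10 days = Feb 28 2029.
Next gap: 11 days. Feb 28 2029 + 11 days = Mar 11 2029.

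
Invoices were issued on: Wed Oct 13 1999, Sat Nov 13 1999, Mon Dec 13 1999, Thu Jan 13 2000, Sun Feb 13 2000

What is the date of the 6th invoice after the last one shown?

Sun Aug 13 2000

Each date is the 13th; the gaps (31, 30, 31, 31) track the month lengths.
The rule is the 13th of each month.
March 2000: Mon Mar 13 2000.
April 2000: Thu Apr 13 2000.
Next: May 2000 → Sat May 13 2000.
Next: June 2000 → Tue Jun 13 2000.
Next: July 2000 → Thu Jul 13 2000.
August 2000: Sun Aug 13 2000.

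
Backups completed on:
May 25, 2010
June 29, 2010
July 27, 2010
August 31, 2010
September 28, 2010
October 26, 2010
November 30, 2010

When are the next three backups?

These are Tuesdays with 35, 28, 35, 28, 28, 35-day gaps.
Each is the final Tuesday of its month — June 29, 2010 is past the 28th, so '4th Tuesday' doesn't fit.
December 2010 ends with Tuesday December 28, 2010.
January 2011 ends with Tuesday January 25, 2011.
February 2011 ends with Tuesday February 22, 2011.

December 28, 2010; January 25, 2011; February 22, 2011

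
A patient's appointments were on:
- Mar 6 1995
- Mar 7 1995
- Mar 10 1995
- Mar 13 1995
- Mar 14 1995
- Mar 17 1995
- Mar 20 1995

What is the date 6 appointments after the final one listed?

Gaps: 1, 3, 3, 1, 3, 3 days — not constant, but cyclic with period 3.
The events fall on every Monday, Tuesday and Friday.
The following Tuesday is Mar 21 1995.
The following Friday is Mar 24 1995.
Next Monday: Mar 27 1995.
Next Tuesday: Mar 28 1995.
Next Friday: Mar 31 1995.
Next Monday: Apr 3 1995.

Apr 3 1995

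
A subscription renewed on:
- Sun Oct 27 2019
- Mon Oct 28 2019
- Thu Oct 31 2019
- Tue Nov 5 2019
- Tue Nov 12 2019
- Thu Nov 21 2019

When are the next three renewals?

Intervals are 1, 3, 5, 7, 9 days — an arithmetic progression with common difference 2.
Next gap: 11 days. Thu Nov 21 2019 + 11 days = Mon Dec 2 2019.
Next gap: 13 days. Mon Dec 2 2019 + 13 days = Sun Dec 15 2019.
Next gap: 15 days. Sun Dec 15 2019 + 15 days = Mon Dec 30 2019.

Mon Dec 2 2019, Sun Dec 15 2019, Mon Dec 30 2019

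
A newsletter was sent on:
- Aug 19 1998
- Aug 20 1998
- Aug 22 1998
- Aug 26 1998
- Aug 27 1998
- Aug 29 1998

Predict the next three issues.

The gap pattern 1, 2, 4, 1, 2 repeats every 3 events.
These are the Wednesdays, Thursdays and Saturdays of each week.
Next Wednesday: Sep 2 1998.
The following Thursday is Sep 3 1998.
The following Saturday is Sep 5 1998.

Sep 2 1998, Sep 3 1998, Sep 5 1998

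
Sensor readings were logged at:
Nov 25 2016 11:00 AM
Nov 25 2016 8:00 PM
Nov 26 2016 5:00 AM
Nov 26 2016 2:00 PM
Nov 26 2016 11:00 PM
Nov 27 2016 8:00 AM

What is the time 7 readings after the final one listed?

The interval is a steady 9 hours (9, 9, 9, 9, 9).
Nov 27 2016 8:00 AM + 9 h = Nov 27 2016 5:00 PM.
Nov 27 2016 5:00 PM + 9 h = Nov 28 2016 2:00 AM.
Nov 28 2016 2:00 AM + 9 h = Nov 28 2016 11:00 AM.
Nov 28 2016 11:00 AM + 9 h = Nov 28 2016 8:00 PM.
Nov 28 2016 8:00 PM + 9 h = Nov 29 2016 5:00 AM.
Nov 29 2016 5:00 AM + 9 h = Nov 29 2016 2:00 PM.
Nov 29 2016 2:00 PM + 9 h = Nov 29 2016 11:00 PM.

Nov 29 2016 11:00 PM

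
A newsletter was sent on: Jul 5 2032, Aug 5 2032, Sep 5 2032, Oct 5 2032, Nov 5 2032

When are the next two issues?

The day-of-month is always 5 (31, 31, 30, 31 days between events).
So this recurs on the 5th of each month.
December 2032: Dec 5 2032.
Next: January 2033 → Jan 5 2033.

Dec 5 2032, Jan 5 2033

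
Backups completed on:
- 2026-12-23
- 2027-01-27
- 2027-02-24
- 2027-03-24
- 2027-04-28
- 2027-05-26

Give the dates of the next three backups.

2027-06-23, 2027-07-28, 2027-08-25

These are Wednesdays at 28- or 35-day spacing (35, 28, 28, 35, 28).
The pattern: 4th Wednesday of the month.
4th Wednesday of June 2027: 2027-06-23.
July 2027 — 4th Wednesday is 2027-07-28.
August 2027 — 4th Wednesday is 2027-08-25.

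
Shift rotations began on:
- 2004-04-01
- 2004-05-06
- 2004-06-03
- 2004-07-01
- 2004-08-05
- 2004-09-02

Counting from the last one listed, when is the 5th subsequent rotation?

2005-02-03

These are Thursdays at 28- or 35-day spacing (35, 28, 28, 35, 28).
The pattern: 1st Thursday of the month.
1st Thursday of October 2004: 2004-10-07.
1st Thursday of November 2004: 2004-11-04.
December 2004 — 1st Thursday is 2004-12-02.
1st Thursday of January 2005: 2005-01-06.
February 2005 — 1st Thursday is 2005-02-03.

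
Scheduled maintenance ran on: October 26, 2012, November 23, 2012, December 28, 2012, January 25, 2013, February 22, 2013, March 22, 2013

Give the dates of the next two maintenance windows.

These are Fridays at 28- or 35-day spacing (28, 35, 28, 28, 28).
The pattern: 4th Friday of the month.
April 2013 — 4th Friday is April 26, 2013.
May 2013 — 4th Friday is May 24, 2013.

April 26, 2013; May 24, 2013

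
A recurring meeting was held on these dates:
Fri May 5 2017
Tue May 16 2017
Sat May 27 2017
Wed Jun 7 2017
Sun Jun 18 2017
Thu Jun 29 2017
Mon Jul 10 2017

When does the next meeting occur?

The spacing is 11, 11, 11, 11, 11, 11 days — always 11 days.
Mon Jul 10 2017 + 11 days = Fri Jul 21 2017.

Fri Jul 21 2017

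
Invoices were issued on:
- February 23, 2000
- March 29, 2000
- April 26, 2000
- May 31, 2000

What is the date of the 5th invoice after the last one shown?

Every date is a Wednesday; gaps 35, 28, 35 days.
Each is the last Wednesday of its month (at least one falls on the 29th or later, ruling out '4th Wednesday').
Last Wednesday of June 2000: June 28, 2000.
Last Wednesday of July 2000: July 26, 2000.
August 2000 ends with Wednesday August 30, 2000.
September 2000 ends with Wednesday September 27, 2000.
October 2000 ends with Wednesday October 25, 2000.

October 25, 2000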